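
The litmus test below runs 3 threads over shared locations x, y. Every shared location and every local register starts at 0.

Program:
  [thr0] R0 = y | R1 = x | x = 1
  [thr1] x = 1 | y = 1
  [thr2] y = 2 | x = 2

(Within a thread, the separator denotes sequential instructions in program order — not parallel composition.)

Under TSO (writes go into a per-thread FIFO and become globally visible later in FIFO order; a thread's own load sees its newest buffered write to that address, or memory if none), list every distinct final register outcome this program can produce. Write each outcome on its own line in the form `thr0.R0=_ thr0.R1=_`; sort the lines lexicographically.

thr0.R0=0 thr0.R1=0
thr0.R0=0 thr0.R1=1
thr0.R0=0 thr0.R1=2
thr0.R0=1 thr0.R1=1
thr0.R0=1 thr0.R1=2
thr0.R0=2 thr0.R1=0
thr0.R0=2 thr0.R1=1
thr0.R0=2 thr0.R1=2

outcome vector order: (thr0.R0,thr0.R1)
|TSO outcomes| = 8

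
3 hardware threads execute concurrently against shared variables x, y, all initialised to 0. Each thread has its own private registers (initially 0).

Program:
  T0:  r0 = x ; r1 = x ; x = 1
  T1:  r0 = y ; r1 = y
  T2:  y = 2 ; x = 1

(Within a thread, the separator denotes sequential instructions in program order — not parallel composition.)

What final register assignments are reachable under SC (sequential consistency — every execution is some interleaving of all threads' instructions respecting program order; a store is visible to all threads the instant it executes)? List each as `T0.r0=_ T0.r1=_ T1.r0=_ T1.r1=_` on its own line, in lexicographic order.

T0.r0=0 T0.r1=0 T1.r0=0 T1.r1=0
T0.r0=0 T0.r1=0 T1.r0=0 T1.r1=2
T0.r0=0 T0.r1=0 T1.r0=2 T1.r1=2
T0.r0=0 T0.r1=1 T1.r0=0 T1.r1=0
T0.r0=0 T0.r1=1 T1.r0=0 T1.r1=2
T0.r0=0 T0.r1=1 T1.r0=2 T1.r1=2
T0.r0=1 T0.r1=1 T1.r0=0 T1.r1=0
T0.r0=1 T0.r1=1 T1.r0=0 T1.r1=2
T0.r0=1 T0.r1=1 T1.r0=2 T1.r1=2

outcome vector order: (T0.r0,T0.r1,T1.r0,T1.r1)
|SC outcomes| = 9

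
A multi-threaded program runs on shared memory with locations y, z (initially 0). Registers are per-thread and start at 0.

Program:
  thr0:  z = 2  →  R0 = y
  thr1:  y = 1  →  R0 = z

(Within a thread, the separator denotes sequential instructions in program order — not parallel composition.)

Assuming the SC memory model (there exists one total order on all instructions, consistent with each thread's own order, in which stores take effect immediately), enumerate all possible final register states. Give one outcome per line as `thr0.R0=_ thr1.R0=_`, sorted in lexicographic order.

thr0.R0=0 thr1.R0=2
thr0.R0=1 thr1.R0=0
thr0.R0=1 thr1.R0=2

outcome vector order: (thr0.R0,thr1.R0)
|SC outcomes| = 3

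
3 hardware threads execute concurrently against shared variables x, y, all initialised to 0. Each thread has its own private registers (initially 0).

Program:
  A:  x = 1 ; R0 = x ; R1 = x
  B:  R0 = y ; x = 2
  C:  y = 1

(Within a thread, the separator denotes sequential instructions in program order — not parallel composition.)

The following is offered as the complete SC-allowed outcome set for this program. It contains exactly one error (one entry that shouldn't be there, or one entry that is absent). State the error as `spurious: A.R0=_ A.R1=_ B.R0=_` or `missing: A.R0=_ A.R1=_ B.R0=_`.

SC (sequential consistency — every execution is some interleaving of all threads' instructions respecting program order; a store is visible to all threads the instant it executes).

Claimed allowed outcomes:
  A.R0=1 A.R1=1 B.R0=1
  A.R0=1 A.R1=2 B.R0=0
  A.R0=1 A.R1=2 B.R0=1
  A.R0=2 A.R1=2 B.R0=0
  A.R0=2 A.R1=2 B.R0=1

outcome vector order: (A.R0,A.R1,B.R0)
under SC → (1,1,0), (1,1,1), (1,2,0), (1,2,1), (2,2,0), (2,2,1)
SC∖claimed = {(1,1,0)}

missing: A.R0=1 A.R1=1 B.R0=0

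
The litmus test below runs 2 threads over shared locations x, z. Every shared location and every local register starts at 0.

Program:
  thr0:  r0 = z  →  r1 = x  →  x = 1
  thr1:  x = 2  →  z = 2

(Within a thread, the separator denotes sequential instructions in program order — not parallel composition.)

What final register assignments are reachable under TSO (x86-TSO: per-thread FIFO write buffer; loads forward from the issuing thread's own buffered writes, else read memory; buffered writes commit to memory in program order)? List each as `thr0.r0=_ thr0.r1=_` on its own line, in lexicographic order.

outcome vector order: (thr0.r0,thr0.r1)
|TSO outcomes| = 3

thr0.r0=0 thr0.r1=0
thr0.r0=0 thr0.r1=2
thr0.r0=2 thr0.r1=2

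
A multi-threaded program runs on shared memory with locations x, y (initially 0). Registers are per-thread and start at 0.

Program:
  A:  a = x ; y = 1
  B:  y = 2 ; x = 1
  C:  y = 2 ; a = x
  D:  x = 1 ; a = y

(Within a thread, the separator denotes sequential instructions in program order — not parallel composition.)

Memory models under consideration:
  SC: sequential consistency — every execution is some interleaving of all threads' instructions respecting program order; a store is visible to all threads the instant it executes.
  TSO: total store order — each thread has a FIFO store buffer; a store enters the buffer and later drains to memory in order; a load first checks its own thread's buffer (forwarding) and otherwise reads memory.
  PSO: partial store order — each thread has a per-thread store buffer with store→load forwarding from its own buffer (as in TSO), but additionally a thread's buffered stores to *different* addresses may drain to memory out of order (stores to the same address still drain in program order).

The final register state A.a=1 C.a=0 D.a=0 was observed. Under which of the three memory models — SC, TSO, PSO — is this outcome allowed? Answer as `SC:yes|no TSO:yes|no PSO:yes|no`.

SC:no TSO:yes PSO:yes

outcome vector order: (A.a,C.a,D.a)
SC (10): (0,0,1), (0,0,2), (0,1,0), (0,1,1), (0,1,2), (1,0,1), (1,0,2), (1,1,0), (1,1,1), (1,1,2)
TSO (12): (0,0,0), (0,0,1), (0,0,2), (0,1,0), (0,1,1), (0,1,2), (1,0,0), (1,0,1), (1,0,2), (1,1,0), (1,1,1), (1,1,2)
PSO (12): (0,0,0), (0,0,1), (0,0,2), (0,1,0), (0,1,1), (0,1,2), (1,0,0), (1,0,1), (1,0,2), (1,1,0), (1,1,1), (1,1,2)
target (1,0,0) ∈ {TSO,PSO}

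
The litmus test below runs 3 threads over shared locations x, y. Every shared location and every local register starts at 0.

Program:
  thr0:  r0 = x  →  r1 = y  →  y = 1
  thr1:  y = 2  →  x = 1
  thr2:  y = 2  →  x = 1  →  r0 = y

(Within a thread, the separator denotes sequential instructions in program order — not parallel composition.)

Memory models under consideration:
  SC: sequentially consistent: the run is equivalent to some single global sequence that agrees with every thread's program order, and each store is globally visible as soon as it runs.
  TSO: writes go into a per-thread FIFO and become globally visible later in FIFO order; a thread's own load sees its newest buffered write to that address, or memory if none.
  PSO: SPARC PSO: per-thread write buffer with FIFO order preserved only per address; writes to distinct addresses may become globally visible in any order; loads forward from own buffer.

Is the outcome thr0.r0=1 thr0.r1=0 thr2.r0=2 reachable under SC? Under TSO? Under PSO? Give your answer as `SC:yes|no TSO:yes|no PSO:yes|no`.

SC:no TSO:no PSO:yes

outcome vector order: (thr0.r0,thr0.r1,thr2.r0)
[SC] allowed = {0/0/1 0/0/2 0/2/1 0/2/2 1/2/1 1/2/2}
[TSO] allowed = {0/0/1 0/0/2 0/2/1 0/2/2 1/2/1 1/2/2}
[PSO] allowed = {0/0/1 0/0/2 0/2/1 0/2/2 1/0/1 1/0/2 1/2/1 1/2/2}
target 1/0/2 ∈ {PSO}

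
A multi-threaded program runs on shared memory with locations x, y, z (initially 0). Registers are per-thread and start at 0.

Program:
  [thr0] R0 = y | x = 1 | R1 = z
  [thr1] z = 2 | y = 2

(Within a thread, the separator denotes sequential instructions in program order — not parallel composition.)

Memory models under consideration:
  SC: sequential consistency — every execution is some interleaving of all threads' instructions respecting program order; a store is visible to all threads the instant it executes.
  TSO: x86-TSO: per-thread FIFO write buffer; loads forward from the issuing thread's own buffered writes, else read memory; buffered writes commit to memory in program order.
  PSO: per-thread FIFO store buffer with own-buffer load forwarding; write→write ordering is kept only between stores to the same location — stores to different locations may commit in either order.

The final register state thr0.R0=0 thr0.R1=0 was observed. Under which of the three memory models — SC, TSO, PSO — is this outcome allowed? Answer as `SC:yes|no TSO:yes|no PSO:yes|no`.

outcome vector order: (thr0.R0,thr0.R1)
[SC] allowed = {(0,0); (0,2); (2,2)}
[TSO] allowed = {(0,0); (0,2); (2,2)}
[PSO] allowed = {(0,0); (0,2); (2,0); (2,2)}
target (0,0) ∈ {SC,TSO,PSO}

SC:yes TSO:yes PSO:yes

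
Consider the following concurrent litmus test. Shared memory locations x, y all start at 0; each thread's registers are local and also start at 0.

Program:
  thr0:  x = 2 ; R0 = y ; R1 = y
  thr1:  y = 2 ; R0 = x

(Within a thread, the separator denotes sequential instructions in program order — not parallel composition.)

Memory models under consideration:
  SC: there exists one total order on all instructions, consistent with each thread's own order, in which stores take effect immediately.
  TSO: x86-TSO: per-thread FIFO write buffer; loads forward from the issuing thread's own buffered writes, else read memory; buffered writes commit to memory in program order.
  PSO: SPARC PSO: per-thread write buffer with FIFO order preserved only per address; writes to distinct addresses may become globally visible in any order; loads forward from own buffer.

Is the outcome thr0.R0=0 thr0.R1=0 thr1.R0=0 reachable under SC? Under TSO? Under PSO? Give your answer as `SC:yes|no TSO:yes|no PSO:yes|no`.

SC:no TSO:yes PSO:yes

outcome vector order: (thr0.R0,thr0.R1,thr1.R0)
SC (4): <0 0 2>, <0 2 2>, <2 2 0>, <2 2 2>
TSO (6): <0 0 0>, <0 0 2>, <0 2 0>, <0 2 2>, <2 2 0>, <2 2 2>
PSO (6): <0 0 0>, <0 0 2>, <0 2 0>, <0 2 2>, <2 2 0>, <2 2 2>
target <0 0 0> ∈ {TSO,PSO}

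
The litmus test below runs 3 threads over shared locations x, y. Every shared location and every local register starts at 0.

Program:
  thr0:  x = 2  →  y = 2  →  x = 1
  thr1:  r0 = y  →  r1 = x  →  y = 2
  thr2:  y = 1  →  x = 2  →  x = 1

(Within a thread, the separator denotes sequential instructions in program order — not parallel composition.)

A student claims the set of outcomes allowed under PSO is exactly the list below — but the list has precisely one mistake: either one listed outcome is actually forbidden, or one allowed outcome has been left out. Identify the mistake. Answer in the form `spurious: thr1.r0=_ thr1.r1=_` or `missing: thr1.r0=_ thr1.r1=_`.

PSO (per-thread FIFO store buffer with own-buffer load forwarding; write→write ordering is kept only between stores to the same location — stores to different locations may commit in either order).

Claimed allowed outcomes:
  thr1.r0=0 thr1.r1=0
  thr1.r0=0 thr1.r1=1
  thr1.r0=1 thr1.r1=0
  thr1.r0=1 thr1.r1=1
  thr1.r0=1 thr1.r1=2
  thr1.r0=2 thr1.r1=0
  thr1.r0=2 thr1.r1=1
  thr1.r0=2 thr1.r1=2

outcome vector order: (thr1.r0,thr1.r1)
PSO: 9 outcomes — {(0,0), (0,1), (0,2), (1,0), (1,1), (1,2), (2,0), (2,1), (2,2)}
PSO∖claimed = {(0,2)}

missing: thr1.r0=0 thr1.r1=2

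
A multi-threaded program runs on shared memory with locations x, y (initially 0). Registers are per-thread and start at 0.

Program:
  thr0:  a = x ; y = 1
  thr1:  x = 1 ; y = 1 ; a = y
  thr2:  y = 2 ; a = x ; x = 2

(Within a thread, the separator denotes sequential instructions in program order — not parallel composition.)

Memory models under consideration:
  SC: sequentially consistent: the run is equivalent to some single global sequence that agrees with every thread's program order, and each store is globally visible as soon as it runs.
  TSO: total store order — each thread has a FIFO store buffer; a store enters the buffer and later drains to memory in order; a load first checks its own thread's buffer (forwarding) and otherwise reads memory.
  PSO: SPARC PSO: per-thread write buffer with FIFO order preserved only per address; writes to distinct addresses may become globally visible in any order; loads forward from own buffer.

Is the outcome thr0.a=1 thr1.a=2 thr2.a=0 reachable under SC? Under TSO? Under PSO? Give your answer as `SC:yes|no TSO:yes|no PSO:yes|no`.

outcome vector order: (thr0.a,thr1.a,thr2.a)
SC: 9 outcomes — {(0,1,0), (0,1,1), (0,2,1), (1,1,0), (1,1,1), (1,2,1), (2,1,0), (2,1,1), (2,2,1)}
TSO: 12 outcomes — {(0,1,0), (0,1,1), (0,2,0), (0,2,1), (1,1,0), (1,1,1), (1,2,0), (1,2,1), (2,1,0), (2,1,1), (2,2,0), (2,2,1)}
PSO: 12 outcomes — {(0,1,0), (0,1,1), (0,2,0), (0,2,1), (1,1,0), (1,1,1), (1,2,0), (1,2,1), (2,1,0), (2,1,1), (2,2,0), (2,2,1)}
target (1,2,0) ∈ {TSO,PSO}

SC:no TSO:yes PSO:yes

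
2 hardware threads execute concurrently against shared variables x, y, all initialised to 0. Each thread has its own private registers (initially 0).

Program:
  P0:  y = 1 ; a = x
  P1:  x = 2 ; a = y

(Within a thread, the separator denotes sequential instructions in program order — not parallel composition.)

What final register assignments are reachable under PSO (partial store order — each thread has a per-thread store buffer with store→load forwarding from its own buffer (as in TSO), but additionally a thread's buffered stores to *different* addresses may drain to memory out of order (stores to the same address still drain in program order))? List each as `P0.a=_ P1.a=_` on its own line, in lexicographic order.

outcome vector order: (P0.a,P1.a)
|PSO outcomes| = 4

P0.a=0 P1.a=0
P0.a=0 P1.a=1
P0.a=2 P1.a=0
P0.a=2 P1.a=1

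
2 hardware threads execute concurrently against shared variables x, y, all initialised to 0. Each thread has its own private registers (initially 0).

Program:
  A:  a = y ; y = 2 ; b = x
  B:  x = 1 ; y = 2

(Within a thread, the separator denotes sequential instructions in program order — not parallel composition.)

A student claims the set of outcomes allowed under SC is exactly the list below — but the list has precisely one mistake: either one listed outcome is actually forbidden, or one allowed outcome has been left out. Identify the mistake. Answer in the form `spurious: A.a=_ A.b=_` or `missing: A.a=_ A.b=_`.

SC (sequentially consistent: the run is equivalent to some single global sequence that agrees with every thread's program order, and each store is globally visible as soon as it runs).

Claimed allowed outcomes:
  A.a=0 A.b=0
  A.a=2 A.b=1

missing: A.a=0 A.b=1

outcome vector order: (A.a,A.b)
under SC → 00 01 21
SC∖claimed = {01}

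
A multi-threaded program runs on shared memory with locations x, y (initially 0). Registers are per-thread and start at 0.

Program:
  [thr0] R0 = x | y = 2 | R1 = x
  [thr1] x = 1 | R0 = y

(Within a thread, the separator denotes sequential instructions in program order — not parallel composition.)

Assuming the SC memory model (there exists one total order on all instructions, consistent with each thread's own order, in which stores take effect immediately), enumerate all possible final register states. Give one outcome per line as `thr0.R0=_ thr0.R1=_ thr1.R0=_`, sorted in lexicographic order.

outcome vector order: (thr0.R0,thr0.R1,thr1.R0)
|SC outcomes| = 5

thr0.R0=0 thr0.R1=0 thr1.R0=2
thr0.R0=0 thr0.R1=1 thr1.R0=0
thr0.R0=0 thr0.R1=1 thr1.R0=2
thr0.R0=1 thr0.R1=1 thr1.R0=0
thr0.R0=1 thr0.R1=1 thr1.R0=2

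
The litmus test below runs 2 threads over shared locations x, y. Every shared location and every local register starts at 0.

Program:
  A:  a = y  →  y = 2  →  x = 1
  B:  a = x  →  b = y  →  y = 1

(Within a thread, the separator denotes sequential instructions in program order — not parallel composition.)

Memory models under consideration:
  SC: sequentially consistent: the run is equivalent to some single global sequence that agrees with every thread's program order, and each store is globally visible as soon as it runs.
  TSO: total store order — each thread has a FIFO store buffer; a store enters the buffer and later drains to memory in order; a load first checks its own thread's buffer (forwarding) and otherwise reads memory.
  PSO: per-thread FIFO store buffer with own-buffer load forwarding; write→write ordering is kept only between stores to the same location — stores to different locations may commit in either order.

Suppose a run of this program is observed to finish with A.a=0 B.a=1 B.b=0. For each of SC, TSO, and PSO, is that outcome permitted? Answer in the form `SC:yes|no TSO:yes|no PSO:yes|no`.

outcome vector order: (A.a,B.a,B.b)
[SC] allowed = {(0,0,0), (0,0,2), (0,1,2), (1,0,0)}
[TSO] allowed = {(0,0,0), (0,0,2), (0,1,2), (1,0,0)}
[PSO] allowed = {(0,0,0), (0,0,2), (0,1,0), (0,1,2), (1,0,0)}
target (0,1,0) ∈ {PSO}

SC:no TSO:no PSO:yes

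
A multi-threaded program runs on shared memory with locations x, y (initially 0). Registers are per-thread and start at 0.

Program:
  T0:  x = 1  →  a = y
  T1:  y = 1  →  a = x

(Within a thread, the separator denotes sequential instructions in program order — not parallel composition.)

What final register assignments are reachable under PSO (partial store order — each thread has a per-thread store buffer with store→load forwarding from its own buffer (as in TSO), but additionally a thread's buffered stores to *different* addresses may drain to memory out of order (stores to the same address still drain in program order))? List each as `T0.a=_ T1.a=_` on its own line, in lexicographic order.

outcome vector order: (T0.a,T1.a)
|PSO outcomes| = 4

T0.a=0 T1.a=0
T0.a=0 T1.a=1
T0.a=1 T1.a=0
T0.a=1 T1.a=1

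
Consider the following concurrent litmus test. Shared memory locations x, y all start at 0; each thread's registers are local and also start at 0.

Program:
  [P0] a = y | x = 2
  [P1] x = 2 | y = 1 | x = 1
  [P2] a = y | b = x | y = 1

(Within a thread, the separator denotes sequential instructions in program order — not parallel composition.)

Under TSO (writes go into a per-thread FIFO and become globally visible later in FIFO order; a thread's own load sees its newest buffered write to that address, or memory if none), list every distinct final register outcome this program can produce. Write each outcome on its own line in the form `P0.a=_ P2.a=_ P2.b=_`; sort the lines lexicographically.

outcome vector order: (P0.a,P2.a,P2.b)
|TSO outcomes| = 10

P0.a=0 P2.a=0 P2.b=0
P0.a=0 P2.a=0 P2.b=1
P0.a=0 P2.a=0 P2.b=2
P0.a=0 P2.a=1 P2.b=1
P0.a=0 P2.a=1 P2.b=2
P0.a=1 P2.a=0 P2.b=0
P0.a=1 P2.a=0 P2.b=1
P0.a=1 P2.a=0 P2.b=2
P0.a=1 P2.a=1 P2.b=1
P0.a=1 P2.a=1 P2.b=2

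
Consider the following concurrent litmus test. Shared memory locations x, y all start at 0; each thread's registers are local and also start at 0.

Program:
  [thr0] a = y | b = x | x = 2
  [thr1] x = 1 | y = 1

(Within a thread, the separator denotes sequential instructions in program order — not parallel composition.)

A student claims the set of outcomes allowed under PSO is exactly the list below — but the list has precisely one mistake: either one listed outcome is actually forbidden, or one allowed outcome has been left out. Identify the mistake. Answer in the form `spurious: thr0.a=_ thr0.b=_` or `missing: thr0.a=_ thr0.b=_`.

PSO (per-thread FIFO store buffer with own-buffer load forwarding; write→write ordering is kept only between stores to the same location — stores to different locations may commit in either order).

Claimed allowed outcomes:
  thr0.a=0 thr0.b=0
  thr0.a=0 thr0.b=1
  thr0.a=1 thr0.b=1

outcome vector order: (thr0.a,thr0.b)
PSO: 4 outcomes — {00; 01; 10; 11}
PSO∖claimed = {10}

missing: thr0.a=1 thr0.b=0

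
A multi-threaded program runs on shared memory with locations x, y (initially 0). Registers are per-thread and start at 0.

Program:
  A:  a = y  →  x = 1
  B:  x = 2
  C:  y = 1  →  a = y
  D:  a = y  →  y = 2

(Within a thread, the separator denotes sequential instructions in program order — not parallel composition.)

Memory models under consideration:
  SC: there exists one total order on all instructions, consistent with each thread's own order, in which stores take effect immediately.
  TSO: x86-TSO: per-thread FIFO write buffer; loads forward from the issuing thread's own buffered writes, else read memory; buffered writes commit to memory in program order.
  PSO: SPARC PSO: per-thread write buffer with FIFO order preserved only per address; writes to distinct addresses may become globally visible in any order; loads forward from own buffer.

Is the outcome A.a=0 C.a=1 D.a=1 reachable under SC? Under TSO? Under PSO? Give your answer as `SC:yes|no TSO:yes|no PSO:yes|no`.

outcome vector order: (A.a,C.a,D.a)
[SC] allowed = {0/1/0; 0/1/1; 0/2/0; 0/2/1; 1/1/0; 1/1/1; 1/2/0; 1/2/1; 2/1/0; 2/1/1; 2/2/0; 2/2/1}
[TSO] allowed = {0/1/0; 0/1/1; 0/2/0; 0/2/1; 1/1/0; 1/1/1; 1/2/0; 1/2/1; 2/1/0; 2/1/1; 2/2/0; 2/2/1}
[PSO] allowed = {0/1/0; 0/1/1; 0/2/0; 0/2/1; 1/1/0; 1/1/1; 1/2/0; 1/2/1; 2/1/0; 2/1/1; 2/2/0; 2/2/1}
target 0/1/1 ∈ {SC,TSO,PSO}

SC:yes TSO:yes PSO:yes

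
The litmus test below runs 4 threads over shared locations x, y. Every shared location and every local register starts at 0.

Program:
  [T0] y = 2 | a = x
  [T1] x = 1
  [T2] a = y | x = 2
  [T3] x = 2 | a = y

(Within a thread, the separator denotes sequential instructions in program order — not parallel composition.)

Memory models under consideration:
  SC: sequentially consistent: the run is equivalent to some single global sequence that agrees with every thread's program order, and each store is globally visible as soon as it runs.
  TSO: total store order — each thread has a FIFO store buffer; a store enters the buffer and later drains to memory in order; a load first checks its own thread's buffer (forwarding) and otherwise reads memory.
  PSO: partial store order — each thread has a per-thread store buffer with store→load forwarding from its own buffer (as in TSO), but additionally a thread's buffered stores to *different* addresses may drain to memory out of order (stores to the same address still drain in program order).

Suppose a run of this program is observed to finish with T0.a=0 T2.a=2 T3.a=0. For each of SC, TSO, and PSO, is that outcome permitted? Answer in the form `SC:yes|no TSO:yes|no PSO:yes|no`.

SC:no TSO:yes PSO:yes

outcome vector order: (T0.a,T2.a,T3.a)
[SC] allowed = {(0,0,2), (0,2,2), (1,0,0), (1,0,2), (1,2,0), (1,2,2), (2,0,0), (2,0,2), (2,2,0), (2,2,2)}
[TSO] allowed = {(0,0,0), (0,0,2), (0,2,0), (0,2,2), (1,0,0), (1,0,2), (1,2,0), (1,2,2), (2,0,0), (2,0,2), (2,2,0), (2,2,2)}
[PSO] allowed = {(0,0,0), (0,0,2), (0,2,0), (0,2,2), (1,0,0), (1,0,2), (1,2,0), (1,2,2), (2,0,0), (2,0,2), (2,2,0), (2,2,2)}
target (0,2,0) ∈ {TSO,PSO}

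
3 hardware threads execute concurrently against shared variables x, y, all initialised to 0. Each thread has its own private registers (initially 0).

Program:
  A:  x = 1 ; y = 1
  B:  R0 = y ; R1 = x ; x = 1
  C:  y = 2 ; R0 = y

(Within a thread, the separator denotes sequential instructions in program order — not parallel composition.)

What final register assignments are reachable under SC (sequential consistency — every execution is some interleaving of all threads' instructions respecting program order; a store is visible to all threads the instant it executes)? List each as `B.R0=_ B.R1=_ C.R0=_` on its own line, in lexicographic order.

B.R0=0 B.R1=0 C.R0=1
B.R0=0 B.R1=0 C.R0=2
B.R0=0 B.R1=1 C.R0=1
B.R0=0 B.R1=1 C.R0=2
B.R0=1 B.R1=1 C.R0=1
B.R0=1 B.R1=1 C.R0=2
B.R0=2 B.R1=0 C.R0=1
B.R0=2 B.R1=0 C.R0=2
B.R0=2 B.R1=1 C.R0=1
B.R0=2 B.R1=1 C.R0=2

outcome vector order: (B.R0,B.R1,C.R0)
|SC outcomes| = 10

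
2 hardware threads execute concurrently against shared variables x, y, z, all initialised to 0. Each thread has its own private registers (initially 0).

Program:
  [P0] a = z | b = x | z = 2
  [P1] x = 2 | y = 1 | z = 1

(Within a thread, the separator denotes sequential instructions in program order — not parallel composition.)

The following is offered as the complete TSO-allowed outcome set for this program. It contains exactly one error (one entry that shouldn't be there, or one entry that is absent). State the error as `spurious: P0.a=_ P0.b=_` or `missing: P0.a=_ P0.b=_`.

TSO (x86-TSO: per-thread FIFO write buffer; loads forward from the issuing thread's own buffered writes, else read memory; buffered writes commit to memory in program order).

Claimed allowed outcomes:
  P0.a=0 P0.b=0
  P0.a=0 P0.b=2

outcome vector order: (P0.a,P0.b)
[TSO] allowed = {<0 0>, <0 2>, <1 2>}
TSO∖claimed = {<1 2>}

missing: P0.a=1 P0.b=2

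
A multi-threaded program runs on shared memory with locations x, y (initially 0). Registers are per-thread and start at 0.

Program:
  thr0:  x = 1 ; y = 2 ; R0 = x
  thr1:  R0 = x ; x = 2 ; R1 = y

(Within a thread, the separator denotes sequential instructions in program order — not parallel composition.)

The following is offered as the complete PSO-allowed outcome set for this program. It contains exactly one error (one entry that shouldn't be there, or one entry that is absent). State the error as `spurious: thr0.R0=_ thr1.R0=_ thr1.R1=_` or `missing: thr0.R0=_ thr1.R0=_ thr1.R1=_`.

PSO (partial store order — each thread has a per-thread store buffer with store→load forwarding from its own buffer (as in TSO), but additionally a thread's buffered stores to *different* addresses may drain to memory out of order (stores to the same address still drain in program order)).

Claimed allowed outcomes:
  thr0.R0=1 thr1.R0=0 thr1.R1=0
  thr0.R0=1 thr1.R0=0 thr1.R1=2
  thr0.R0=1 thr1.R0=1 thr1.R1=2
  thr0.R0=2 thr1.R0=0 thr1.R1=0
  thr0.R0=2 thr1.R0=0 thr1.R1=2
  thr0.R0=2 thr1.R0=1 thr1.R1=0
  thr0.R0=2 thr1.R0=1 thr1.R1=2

missing: thr0.R0=1 thr1.R0=1 thr1.R1=0

outcome vector order: (thr0.R0,thr1.R0,thr1.R1)
under PSO → <1 0 0> <1 0 2> <1 1 0> <1 1 2> <2 0 0> <2 0 2> <2 1 0> <2 1 2>
PSO∖claimed = {<1 1 0>}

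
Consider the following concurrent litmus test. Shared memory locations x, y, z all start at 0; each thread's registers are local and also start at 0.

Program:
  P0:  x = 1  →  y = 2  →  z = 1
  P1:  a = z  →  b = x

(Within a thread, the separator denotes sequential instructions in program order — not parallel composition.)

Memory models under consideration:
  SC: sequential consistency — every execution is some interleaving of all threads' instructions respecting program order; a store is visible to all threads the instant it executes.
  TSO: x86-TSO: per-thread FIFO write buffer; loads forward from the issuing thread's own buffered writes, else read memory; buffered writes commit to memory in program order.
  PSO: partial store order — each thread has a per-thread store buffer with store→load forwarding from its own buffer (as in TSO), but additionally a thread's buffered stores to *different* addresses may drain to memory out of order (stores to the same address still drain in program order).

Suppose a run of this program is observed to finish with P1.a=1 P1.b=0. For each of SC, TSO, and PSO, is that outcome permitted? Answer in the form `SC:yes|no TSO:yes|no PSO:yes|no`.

SC:no TSO:no PSO:yes

outcome vector order: (P1.a,P1.b)
under SC → 00 01 11
under TSO → 00 01 11
under PSO → 00 01 10 11
target 10 ∈ {PSO}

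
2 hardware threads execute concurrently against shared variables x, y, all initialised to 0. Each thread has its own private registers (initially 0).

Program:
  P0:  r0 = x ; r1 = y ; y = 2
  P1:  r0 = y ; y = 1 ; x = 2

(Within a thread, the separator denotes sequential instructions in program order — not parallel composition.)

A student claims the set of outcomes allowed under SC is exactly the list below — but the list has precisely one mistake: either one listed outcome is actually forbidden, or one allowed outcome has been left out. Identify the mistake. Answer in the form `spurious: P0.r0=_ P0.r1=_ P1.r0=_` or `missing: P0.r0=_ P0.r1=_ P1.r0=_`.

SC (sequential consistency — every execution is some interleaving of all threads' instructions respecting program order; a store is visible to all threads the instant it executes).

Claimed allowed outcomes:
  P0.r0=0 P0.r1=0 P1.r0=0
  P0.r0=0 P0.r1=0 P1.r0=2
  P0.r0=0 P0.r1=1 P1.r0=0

missing: P0.r0=2 P0.r1=1 P1.r0=0

outcome vector order: (P0.r0,P0.r1,P1.r0)
SC (4): (0,0,0); (0,0,2); (0,1,0); (2,1,0)
SC∖claimed = {(2,1,0)}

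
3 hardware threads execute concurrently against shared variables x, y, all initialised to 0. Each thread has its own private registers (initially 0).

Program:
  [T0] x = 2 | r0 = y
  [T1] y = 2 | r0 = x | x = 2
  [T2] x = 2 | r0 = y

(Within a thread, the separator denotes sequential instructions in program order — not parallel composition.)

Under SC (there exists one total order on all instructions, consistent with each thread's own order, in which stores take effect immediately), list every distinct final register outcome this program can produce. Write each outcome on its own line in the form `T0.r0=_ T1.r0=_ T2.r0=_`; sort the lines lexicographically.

outcome vector order: (T0.r0,T1.r0,T2.r0)
|SC outcomes| = 5

T0.r0=0 T1.r0=2 T2.r0=0
T0.r0=0 T1.r0=2 T2.r0=2
T0.r0=2 T1.r0=0 T2.r0=2
T0.r0=2 T1.r0=2 T2.r0=0
T0.r0=2 T1.r0=2 T2.r0=2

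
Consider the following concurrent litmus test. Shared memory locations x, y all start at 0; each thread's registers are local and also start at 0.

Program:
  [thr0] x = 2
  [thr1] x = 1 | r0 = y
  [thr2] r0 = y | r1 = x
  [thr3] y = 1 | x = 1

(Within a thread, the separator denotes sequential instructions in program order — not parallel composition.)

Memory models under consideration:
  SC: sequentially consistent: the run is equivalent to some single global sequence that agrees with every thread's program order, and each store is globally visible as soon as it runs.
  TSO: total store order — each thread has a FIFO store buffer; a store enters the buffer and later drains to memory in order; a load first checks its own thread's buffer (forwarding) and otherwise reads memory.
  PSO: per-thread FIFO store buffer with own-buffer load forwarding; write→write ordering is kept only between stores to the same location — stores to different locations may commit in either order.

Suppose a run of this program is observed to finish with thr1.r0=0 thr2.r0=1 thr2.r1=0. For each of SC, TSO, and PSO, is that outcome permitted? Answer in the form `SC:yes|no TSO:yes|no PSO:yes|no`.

outcome vector order: (thr1.r0,thr2.r0,thr2.r1)
SC (11): <0 0 0>, <0 0 1>, <0 0 2>, <0 1 1>, <0 1 2>, <1 0 0>, <1 0 1>, <1 0 2>, <1 1 0>, <1 1 1>, <1 1 2>
TSO (12): <0 0 0>, <0 0 1>, <0 0 2>, <0 1 0>, <0 1 1>, <0 1 2>, <1 0 0>, <1 0 1>, <1 0 2>, <1 1 0>, <1 1 1>, <1 1 2>
PSO (12): <0 0 0>, <0 0 1>, <0 0 2>, <0 1 0>, <0 1 1>, <0 1 2>, <1 0 0>, <1 0 1>, <1 0 2>, <1 1 0>, <1 1 1>, <1 1 2>
target <0 1 0> ∈ {TSO,PSO}

SC:no TSO:yes PSO:yes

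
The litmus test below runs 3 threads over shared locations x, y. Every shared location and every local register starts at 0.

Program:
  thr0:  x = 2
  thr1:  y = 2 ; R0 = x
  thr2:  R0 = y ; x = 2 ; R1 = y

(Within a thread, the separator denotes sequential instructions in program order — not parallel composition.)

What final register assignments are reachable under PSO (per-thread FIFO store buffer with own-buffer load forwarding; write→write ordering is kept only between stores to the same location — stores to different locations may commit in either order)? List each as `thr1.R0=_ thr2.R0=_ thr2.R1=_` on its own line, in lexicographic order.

outcome vector order: (thr1.R0,thr2.R0,thr2.R1)
|PSO outcomes| = 6

thr1.R0=0 thr2.R0=0 thr2.R1=0
thr1.R0=0 thr2.R0=0 thr2.R1=2
thr1.R0=0 thr2.R0=2 thr2.R1=2
thr1.R0=2 thr2.R0=0 thr2.R1=0
thr1.R0=2 thr2.R0=0 thr2.R1=2
thr1.R0=2 thr2.R0=2 thr2.R1=2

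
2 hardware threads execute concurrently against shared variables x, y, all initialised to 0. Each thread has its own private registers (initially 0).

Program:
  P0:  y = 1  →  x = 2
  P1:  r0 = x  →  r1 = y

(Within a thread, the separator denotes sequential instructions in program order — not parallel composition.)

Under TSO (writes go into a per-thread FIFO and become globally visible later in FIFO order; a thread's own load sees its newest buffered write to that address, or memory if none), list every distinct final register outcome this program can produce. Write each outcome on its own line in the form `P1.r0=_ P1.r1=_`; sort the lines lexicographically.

outcome vector order: (P1.r0,P1.r1)
|TSO outcomes| = 3

P1.r0=0 P1.r1=0
P1.r0=0 P1.r1=1
P1.r0=2 P1.r1=1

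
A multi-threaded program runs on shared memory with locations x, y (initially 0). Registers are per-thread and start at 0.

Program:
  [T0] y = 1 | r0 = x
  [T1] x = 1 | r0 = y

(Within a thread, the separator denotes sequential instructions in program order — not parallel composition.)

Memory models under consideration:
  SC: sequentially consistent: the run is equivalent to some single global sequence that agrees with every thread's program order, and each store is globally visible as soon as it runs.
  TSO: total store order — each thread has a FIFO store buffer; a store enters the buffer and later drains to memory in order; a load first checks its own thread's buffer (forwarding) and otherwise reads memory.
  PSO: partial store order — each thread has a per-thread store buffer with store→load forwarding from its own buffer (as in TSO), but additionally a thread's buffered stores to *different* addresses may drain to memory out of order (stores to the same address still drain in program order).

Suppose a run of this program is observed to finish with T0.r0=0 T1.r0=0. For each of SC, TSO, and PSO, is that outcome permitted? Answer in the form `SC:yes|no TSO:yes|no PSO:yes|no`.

SC:no TSO:yes PSO:yes

outcome vector order: (T0.r0,T1.r0)
SC: 3 outcomes — {0/1; 1/0; 1/1}
TSO: 4 outcomes — {0/0; 0/1; 1/0; 1/1}
PSO: 4 outcomes — {0/0; 0/1; 1/0; 1/1}
target 0/0 ∈ {TSO,PSO}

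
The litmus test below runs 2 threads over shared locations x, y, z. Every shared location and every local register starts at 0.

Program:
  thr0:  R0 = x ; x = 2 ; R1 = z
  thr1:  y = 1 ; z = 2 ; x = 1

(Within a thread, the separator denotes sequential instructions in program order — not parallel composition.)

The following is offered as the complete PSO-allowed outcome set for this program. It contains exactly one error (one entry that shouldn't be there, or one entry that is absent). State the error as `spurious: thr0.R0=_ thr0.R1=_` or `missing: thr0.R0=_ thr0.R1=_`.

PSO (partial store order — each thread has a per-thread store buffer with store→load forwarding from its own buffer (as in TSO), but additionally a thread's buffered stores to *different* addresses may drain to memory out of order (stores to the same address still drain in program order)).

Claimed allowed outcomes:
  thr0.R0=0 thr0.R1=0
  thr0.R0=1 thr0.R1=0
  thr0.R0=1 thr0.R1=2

outcome vector order: (thr0.R0,thr0.R1)
[PSO] allowed = {(0,0), (0,2), (1,0), (1,2)}
PSO∖claimed = {(0,2)}

missing: thr0.R0=0 thr0.R1=2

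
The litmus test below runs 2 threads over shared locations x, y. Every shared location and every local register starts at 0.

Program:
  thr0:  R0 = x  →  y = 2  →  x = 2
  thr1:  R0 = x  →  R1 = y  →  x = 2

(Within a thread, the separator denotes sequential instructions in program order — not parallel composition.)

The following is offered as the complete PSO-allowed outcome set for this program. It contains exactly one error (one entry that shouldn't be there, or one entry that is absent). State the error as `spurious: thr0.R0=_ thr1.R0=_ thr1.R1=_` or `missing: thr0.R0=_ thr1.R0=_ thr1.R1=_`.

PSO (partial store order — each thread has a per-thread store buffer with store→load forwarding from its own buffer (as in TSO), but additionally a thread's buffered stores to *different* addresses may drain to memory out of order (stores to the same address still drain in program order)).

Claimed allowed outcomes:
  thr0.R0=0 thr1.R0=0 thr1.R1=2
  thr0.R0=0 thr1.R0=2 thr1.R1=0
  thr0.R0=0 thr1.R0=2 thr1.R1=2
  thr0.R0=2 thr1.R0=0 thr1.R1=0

missing: thr0.R0=0 thr1.R0=0 thr1.R1=0

outcome vector order: (thr0.R0,thr1.R0,thr1.R1)
PSO: 5 outcomes — {(0,0,0); (0,0,2); (0,2,0); (0,2,2); (2,0,0)}
PSO∖claimed = {(0,0,0)}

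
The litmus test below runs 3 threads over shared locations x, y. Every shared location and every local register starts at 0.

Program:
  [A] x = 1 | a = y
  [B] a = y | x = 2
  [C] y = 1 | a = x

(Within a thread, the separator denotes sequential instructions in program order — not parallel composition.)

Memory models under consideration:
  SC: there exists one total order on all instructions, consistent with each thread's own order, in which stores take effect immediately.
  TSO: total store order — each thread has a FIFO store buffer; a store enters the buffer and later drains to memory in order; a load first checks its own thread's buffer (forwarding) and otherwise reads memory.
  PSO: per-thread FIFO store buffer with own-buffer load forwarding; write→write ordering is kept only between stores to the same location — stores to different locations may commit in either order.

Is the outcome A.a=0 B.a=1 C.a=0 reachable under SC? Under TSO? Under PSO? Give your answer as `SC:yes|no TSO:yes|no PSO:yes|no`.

outcome vector order: (A.a,B.a,C.a)
[SC] allowed = {<0 0 1>, <0 0 2>, <0 1 1>, <0 1 2>, <1 0 0>, <1 0 1>, <1 0 2>, <1 1 0>, <1 1 1>, <1 1 2>}
[TSO] allowed = {<0 0 0>, <0 0 1>, <0 0 2>, <0 1 0>, <0 1 1>, <0 1 2>, <1 0 0>, <1 0 1>, <1 0 2>, <1 1 0>, <1 1 1>, <1 1 2>}
[PSO] allowed = {<0 0 0>, <0 0 1>, <0 0 2>, <0 1 0>, <0 1 1>, <0 1 2>, <1 0 0>, <1 0 1>, <1 0 2>, <1 1 0>, <1 1 1>, <1 1 2>}
target <0 1 0> ∈ {TSO,PSO}

SC:no TSO:yes PSO:yes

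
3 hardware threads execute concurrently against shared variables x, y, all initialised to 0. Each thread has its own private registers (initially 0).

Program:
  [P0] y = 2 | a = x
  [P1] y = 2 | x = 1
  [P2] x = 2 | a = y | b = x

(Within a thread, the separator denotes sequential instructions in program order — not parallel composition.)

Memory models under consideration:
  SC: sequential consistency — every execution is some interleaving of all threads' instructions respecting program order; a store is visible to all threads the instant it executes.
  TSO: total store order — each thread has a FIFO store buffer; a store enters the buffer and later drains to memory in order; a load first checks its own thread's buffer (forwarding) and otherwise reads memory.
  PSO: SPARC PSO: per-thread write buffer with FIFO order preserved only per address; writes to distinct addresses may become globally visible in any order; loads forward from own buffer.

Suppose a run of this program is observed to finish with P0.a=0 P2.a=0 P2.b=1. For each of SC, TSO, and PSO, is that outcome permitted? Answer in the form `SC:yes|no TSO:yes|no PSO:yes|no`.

outcome vector order: (P0.a,P2.a,P2.b)
SC (10): (0,2,1); (0,2,2); (1,0,1); (1,0,2); (1,2,1); (1,2,2); (2,0,1); (2,0,2); (2,2,1); (2,2,2)
TSO (12): (0,0,1); (0,0,2); (0,2,1); (0,2,2); (1,0,1); (1,0,2); (1,2,1); (1,2,2); (2,0,1); (2,0,2); (2,2,1); (2,2,2)
PSO (12): (0,0,1); (0,0,2); (0,2,1); (0,2,2); (1,0,1); (1,0,2); (1,2,1); (1,2,2); (2,0,1); (2,0,2); (2,2,1); (2,2,2)
target (0,0,1) ∈ {TSO,PSO}

SC:no TSO:yes PSO:yes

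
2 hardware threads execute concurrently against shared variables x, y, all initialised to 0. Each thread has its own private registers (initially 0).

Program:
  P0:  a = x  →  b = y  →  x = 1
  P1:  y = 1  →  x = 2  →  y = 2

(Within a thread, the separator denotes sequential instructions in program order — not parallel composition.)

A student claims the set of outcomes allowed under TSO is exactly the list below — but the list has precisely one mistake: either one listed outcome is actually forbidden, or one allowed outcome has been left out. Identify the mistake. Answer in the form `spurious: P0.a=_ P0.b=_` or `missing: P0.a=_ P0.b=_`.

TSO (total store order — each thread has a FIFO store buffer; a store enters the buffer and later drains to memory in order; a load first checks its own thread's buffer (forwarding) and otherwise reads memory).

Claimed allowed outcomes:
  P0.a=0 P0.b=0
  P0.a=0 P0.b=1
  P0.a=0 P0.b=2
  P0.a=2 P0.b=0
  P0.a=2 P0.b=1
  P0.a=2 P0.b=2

outcome vector order: (P0.a,P0.b)
TSO: 5 outcomes — {00 01 02 21 22}
claimed∖TSO = {20}

spurious: P0.a=2 P0.b=0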